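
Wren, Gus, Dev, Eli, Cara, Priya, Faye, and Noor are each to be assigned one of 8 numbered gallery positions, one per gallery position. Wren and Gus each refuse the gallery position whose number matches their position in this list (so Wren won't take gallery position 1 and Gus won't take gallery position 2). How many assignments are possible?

Let Aᵢ (for i ∈ {1, 2}) be the placements that put person i in their forbidden gallery position. Any j of these fix j positions, leaving (8−j)! ways to fill the rest, and there are C(2,j) ways to pick which j.
By inclusion–exclusion, the number of valid placements is Σ_{j=0}^{2} (−1)^j C(2,j)·(8−j)!.
Computing: 40320 − 10080 + 720 = 30960.

30960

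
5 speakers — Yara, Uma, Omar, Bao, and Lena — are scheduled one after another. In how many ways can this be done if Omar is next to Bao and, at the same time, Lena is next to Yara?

Treat {Omar,Bao} as one block (2 orders) and {Lena,Yara} as another (2 orders).
That leaves 3 units to arrange: 2 × 2 × 3! = 4 × 6 = 24.

24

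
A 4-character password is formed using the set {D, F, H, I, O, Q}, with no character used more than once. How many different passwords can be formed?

Choose and order 4 of the 6 symbols: the first character has 6 options, the next 5, then 4, 3.
That product is 6 × 5 × 4 × 3 = 360.

360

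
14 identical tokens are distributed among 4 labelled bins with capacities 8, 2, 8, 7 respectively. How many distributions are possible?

160

Ignoring the caps, the number of non-negative solutions to x_1+…+x_4 = 14 is C(17,3) = 680.
Subtract solutions that violate a single cap (substitute x_i' = x_i − (cap_i+1)): x_1 ≥ 9 gives C(8,3) = 56; x_2 ≥ 3 gives C(14,3) = 364; x_3 ≥ 9 gives C(8,3) = 56; x_4 ≥ 8 gives C(9,3) = 84. Together 560.
Add back pairs where two caps are both exceeded: 10 + 0 + 0 + 10 + 20 + 0 = 40.
By inclusion–exclusion the count is 680 − 560 + 40 = 160.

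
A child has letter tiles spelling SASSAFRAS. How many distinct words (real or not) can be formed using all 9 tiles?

SASSAFRAS has 9 letters with A appearing 3 times and S appearing 4 times.
Dividing 9! = 362880 by 4!·3! = 144 for the repeated letters gives 2520.

2520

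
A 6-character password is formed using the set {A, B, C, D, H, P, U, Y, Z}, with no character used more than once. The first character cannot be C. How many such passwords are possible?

The first character has 9−1 = 8 choices (anything except C).
The remaining 5 characters are filled from the other 8 symbols without repetition: 8 × 7 × 6 × 5 × 4 = 6720.
Total: 8 × 6720 = 53760.

53760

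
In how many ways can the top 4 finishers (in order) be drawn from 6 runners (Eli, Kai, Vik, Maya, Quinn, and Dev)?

360

There are 6 choices for 1st place, 5 for 2nd, and so on down to 3 for position 4.
That gives 6 × 5 × 4 × 3 = 360.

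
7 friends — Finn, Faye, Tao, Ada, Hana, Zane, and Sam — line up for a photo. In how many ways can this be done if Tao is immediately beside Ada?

Treat {Tao, Ada} as a single unit. There are 6 units to order, and the pair itself can be ordered 2 ways.
That gives 2 × 6! = 2 × 720 = 1440.

1440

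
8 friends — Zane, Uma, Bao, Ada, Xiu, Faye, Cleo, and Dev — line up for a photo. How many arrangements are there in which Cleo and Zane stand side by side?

Treat {Cleo, Zane} as a single unit. There are 7 units to order, and the pair itself can be ordered 2 ways.
So the count is 2·(7)! = 10080.

10080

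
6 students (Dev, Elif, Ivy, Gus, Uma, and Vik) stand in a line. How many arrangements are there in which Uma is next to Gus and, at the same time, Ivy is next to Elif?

96

Treat {Uma,Gus} as one block (2 orders) and {Ivy,Elif} as another (2 orders).
That leaves 4 units to arrange: 2 × 2 × 4! = 4 × 24 = 96.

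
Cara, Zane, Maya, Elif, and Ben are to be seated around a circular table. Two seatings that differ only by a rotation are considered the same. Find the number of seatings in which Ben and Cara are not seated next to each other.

Without the restriction there are (4)! = 24 seatings.
Those with Ben next to Cara: fuse the pair into one unit and seat 4 units around a circle — 2·(3)! = 12.
Subtracting, 24 − 12 = 12.

12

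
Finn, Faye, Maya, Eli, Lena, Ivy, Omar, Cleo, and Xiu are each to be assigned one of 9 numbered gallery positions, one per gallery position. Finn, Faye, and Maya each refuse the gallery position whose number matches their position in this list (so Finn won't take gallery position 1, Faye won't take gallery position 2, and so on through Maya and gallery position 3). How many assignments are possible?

Let Aᵢ (for i ∈ {1, 2, 3}) be the placements that put person i in their forbidden gallery position. Any j of these fix j positions, leaving (9−j)! ways to fill the rest, and there are C(3,j) ways to pick which j.
By inclusion–exclusion, the number of valid placements is Σ_{j=0}^{3} (−1)^j C(3,j)·(9−j)!.
Computing: 362880 − 120960 + 15120 − 720 = 256320.

256320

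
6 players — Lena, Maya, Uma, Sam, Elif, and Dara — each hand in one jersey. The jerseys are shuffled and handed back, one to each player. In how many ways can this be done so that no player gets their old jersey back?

265

Count assignments avoiding every fixed point. For any j of the 6 players fixed to their old jersey, the other 6−j can be arranged in (6−j)! ways.
By inclusion–exclusion this is Σ_{j=0}^{6} (−1)^j C(6,j)·(6−j)!.
Computing: 720 − 720 + 360 − 120 + 30 − 6 + 1 = 265.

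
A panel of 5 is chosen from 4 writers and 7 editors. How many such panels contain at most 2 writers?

371

Split by how many writers are chosen (0 through 2).
Sum: C(4,0)·C(7,5) + C(4,1)·C(7,4) + C(4,2)·C(7,3) = 21 + 140 + 210 = 371.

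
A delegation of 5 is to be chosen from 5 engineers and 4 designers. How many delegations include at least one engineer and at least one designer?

With no constraint there are C(9,5) = 126 possible selections.
Subtract selections that omit an entire group: no engineers → C(4,5) = 0; no designers → C(5,5) = 1.
Both groups omitted at once is impossible, so 126 − 1 = 125.

125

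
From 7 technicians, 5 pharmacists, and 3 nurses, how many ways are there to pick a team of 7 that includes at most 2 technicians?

Split by how many technicians are chosen (0 through 2).
Sum: C(7,0)·C(8,7) + C(7,1)·C(8,6) + C(7,2)·C(8,5) = 8 + 196 + 1176 = 1380.

1380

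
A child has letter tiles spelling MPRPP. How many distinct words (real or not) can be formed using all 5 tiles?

20

The 5 letters of MPRPP have repeats: P appearing 3 times.
Dividing 5! = 120 by 3! = 6 for the repeated letters gives 20.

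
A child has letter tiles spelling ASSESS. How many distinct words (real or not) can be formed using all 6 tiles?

The 6 letters of ASSESS have repeats: S appearing 4 times.
So there are 6! / (4!) = 30 distinguishable arrangements.

30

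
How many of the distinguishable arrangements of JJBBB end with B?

6

Fix B in the last position and arrange the remaining 4 letters.
Those 4 letters have B appearing twice and J appearing twice, giving (4)!/(2!·2!) = 6.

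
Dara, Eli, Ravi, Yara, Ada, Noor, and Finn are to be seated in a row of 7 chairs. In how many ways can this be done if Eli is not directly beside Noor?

3600

There are 7! = 5040 arrangements in all. If Eli and Noor are adjacent, merging them into one block gives 2·(6)! = 1440 arrangements.
So 5040 − 1440 = 3600 arrangements keep them apart.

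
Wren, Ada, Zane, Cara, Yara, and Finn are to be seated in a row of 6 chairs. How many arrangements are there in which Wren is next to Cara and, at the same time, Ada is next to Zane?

96

Treat {Wren,Cara} as one block (2 orders) and {Ada,Zane} as another (2 orders).
That leaves 4 units to arrange: 2 × 2 × 4! = 4 × 24 = 96.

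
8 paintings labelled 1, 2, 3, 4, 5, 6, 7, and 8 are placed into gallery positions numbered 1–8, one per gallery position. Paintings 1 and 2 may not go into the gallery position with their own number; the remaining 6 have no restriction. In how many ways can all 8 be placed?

Let Aᵢ (for i ∈ {1, 2}) be the placements that put painting i in its forbidden gallery position. Any j of these fix j positions, leaving (8−j)! ways to fill the rest, and there are C(2,j) ways to pick which j.
By inclusion–exclusion, the number of valid placements is Σ_{j=0}^{2} (−1)^j C(2,j)·(8−j)!.
Computing: 40320 − 10080 + 720 = 30960.

30960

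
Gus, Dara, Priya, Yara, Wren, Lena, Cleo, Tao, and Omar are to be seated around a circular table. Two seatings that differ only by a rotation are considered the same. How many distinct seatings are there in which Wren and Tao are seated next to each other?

10080

Glue Wren and Tao into a block (2 internal orders). Seating 8 units around a circle gives (7)! arrangements.
So 2 × (7)! = 2 × 5040 = 10080.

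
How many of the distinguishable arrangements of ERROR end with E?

4

With the last slot taken by E, it remains to arrange the other 4 letters (RROR).
Those 4 letters have R appearing 3 times, giving (4)!/(3!) = 4.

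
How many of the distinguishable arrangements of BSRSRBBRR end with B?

420

Fix B in the last position and arrange the remaining 8 letters.
Those 8 letters have B appearing twice, R appearing 4 times, and S appearing twice, giving (8)!/(4!·2!·2!) = 420.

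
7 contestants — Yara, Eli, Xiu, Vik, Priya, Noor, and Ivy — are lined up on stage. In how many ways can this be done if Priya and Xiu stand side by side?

1440

Place the 5 others and the Priya-Xiu pair as 6 objects in a line; the pair has 2 internal arrangements.
So the count is 2·(6)! = 1440.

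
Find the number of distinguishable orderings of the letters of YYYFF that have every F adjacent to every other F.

Treat the 2 copies of F as a single block. The multiset to arrange is then {FF, Y, Y, Y}, 4 items in all.
That gives (4)!/(3!) = 4 arrangements.

4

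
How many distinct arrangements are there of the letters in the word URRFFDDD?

1680

URRFFDDD has 8 letters with D appearing 3 times, F appearing twice, and R appearing twice.
Dividing 8! = 40320 by 3!·2!·2! = 24 for the repeated letters gives 1680.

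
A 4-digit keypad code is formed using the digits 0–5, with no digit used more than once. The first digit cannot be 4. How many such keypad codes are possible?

The first digit has 6−1 = 5 choices (anything except 4).
The remaining 3 digits are filled from the other 5 symbols without repetition: 5 × 4 × 3 = 60.
Total: 5 × 60 = 300.

300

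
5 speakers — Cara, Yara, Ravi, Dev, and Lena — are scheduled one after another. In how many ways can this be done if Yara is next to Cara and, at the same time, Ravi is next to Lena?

Treat {Yara,Cara} as one block (2 orders) and {Ravi,Lena} as another (2 orders).
That leaves 3 units to arrange: 2 × 2 × 3! = 4 × 6 = 24.

24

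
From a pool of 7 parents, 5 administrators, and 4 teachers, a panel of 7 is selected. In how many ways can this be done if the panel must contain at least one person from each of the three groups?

10283

With no constraint there are C(16,7) = 11440 possible selections.
Selections missing a whole group: no parents → C(9,7) = 36; no administrators → C(11,7) = 330; no teachers → C(12,7) = 792.
Add back selections omitting two groups (i.e. drawn from a single group): C(7,7) + C(5,7) + C(4,7) = 1.
By inclusion–exclusion: 11440 − 1158 + 1 = 10283.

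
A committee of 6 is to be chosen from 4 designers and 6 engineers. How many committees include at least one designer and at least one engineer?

Total 6-person selections from all 10: C(10,6) = 210.
Selections missing a whole group: no designers → C(6,6) = 1; no engineers → C(4,6) = 0.
Both groups omitted at once is impossible, so 210 − 1 = 209.

209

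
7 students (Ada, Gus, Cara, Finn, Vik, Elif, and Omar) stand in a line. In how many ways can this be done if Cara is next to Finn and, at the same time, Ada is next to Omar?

Treat {Cara,Finn} as one block (2 orders) and {Ada,Omar} as another (2 orders).
That leaves 5 units to arrange: 2 × 2 × 5! = 4 × 120 = 480.

480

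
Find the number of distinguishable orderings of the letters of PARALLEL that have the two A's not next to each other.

2520

Total arrangements of PARALLEL: 8!/(3!·2!) = 3360.
Arrangements with the A's together: treat AA as one letter, giving (7)!/(3!) = 840.
Subtracting, 3360 − 840 = 2520 arrangements keep the A's apart.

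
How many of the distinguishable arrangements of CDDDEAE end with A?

60

Fix A in the last position and arrange the remaining 6 letters.
Those 6 letters have D appearing 3 times and E appearing twice, giving (6)!/(3!·2!) = 60.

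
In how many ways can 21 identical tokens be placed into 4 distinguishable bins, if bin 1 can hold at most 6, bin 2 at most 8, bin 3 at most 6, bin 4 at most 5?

35

Ignoring the caps, the number of non-negative solutions to x_1+…+x_4 = 21 is C(24,3) = 2024.
Subtract solutions that violate a single cap (substitute x_i' = x_i − (cap_i+1)): x_1 ≥ 7 gives C(17,3) = 680; x_2 ≥ 9 gives C(15,3) = 455; x_3 ≥ 7 gives C(17,3) = 680; x_4 ≥ 6 gives C(18,3) = 816. Together 2631.
Add back pairs where two caps are both exceeded: 56 + 120 + 165 + 56 + 84 + 165 = 646.
Subtract triples: 0 + 0 + 4 + 0 = 4.
By inclusion–exclusion the count is 2024 − 2631 + 646 − 4 = 35.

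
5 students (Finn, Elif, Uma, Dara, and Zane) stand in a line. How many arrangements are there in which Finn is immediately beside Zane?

Glue Finn and Zane into one block (2 internal orders), leaving 4 units to arrange in a row.
So the count is 2·(4)! = 48.

48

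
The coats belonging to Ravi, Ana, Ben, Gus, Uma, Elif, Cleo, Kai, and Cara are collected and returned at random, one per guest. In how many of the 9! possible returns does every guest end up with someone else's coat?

This is the derangement count D_9: permutations of 9 items with no fixed point.
By inclusion–exclusion this is Σ_{j=0}^{9} (−1)^j C(9,j)·(9−j)!.
Computing: 362880 − 362880 + 181440 − 60480 + 15120 − 3024 + 504 − 72 + 9 − 1 = 133496.

133496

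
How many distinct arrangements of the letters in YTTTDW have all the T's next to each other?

24

Treat the 3 copies of T as a single block. The multiset to arrange is then {TTT, D, W, Y}, 4 items in all.
All 4 items are distinct, so there are (4)! = 24 arrangements.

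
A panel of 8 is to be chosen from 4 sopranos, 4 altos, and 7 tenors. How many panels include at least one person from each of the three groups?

6104

With no constraint there are C(15,8) = 6435 possible selections.
Subtract selections that omit an entire group: no sopranos → C(11,8) = 165; no altos → C(11,8) = 165; no tenors → C(8,8) = 1.
Add back selections omitting two groups (i.e. drawn from a single group): C(4,8) + C(4,8) + C(7,8) = 0.
By inclusion–exclusion: 6435 − 331 + 0 = 6104.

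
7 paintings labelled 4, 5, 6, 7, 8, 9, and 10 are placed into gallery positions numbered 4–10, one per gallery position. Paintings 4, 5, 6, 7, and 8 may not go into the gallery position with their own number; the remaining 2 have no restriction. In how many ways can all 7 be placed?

Let Aᵢ (for 4 ≤ i ≤ 8) be the placements that put painting i in its forbidden gallery position. Any j of these fix j positions, leaving (7−j)! ways to fill the rest, and there are C(5,j) ways to pick which j.
By inclusion–exclusion, the number of valid placements is Σ_{j=0}^{5} (−1)^j C(5,j)·(7−j)!.
Computing: 5040 − 3600 + 1200 − 240 + 30 − 2 = 2428.

2428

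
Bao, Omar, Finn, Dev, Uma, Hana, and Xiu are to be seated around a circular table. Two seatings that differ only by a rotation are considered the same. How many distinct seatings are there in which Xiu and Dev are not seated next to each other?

All circular seatings of 7 people number (6)! = 720.
Seatings with Xiu beside Dev: treat them as a block with 2 internal orders, giving 2 × (5)! = 240.
Subtracting, 720 − 240 = 480.

480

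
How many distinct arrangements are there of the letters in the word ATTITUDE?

6720

Letter multiplicities in ATTITUDE: A×1, D×1, E×1, I×1, T×3, U×1.
So there are 8! / (3!) = 6720 distinguishable arrangements.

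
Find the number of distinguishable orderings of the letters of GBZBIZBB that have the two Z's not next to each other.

630

There are 8!/(4!·2!) = 840 arrangements of GBZBIZBB in total.
If the two Z's are adjacent, glue them into one block, leaving 7 items to arrange: (7)!/(4!) = 210 ways.
Hence 840 − 210 = 630.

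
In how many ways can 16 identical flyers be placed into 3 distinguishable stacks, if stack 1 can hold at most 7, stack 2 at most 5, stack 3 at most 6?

Without the upper bounds there are C(18,2) = 153 ways to split 16 among 3 stacks.
Subtract solutions that violate a single cap (substitute x_i' = x_i − (cap_i+1)): x_1 ≥ 8 gives C(10,2) = 45; x_2 ≥ 6 gives C(12,2) = 66; x_3 ≥ 7 gives C(11,2) = 55. Together 166.
Add back pairs where two caps are both exceeded: 6 + 3 + 10 = 19.
By inclusion–exclusion the count is 153 − 166 + 19 = 6.

6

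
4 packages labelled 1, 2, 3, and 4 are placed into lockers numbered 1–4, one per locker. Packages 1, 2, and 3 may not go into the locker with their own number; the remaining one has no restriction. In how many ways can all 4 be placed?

11

Let Aᵢ (for i ∈ {1, 2, 3}) be the placements that put package i in its forbidden locker. Any j of these fix j positions, leaving (4−j)! ways to fill the rest, and there are C(3,j) ways to pick which j.
By inclusion–exclusion, the number of valid placements is Σ_{j=0}^{3} (−1)^j C(3,j)·(4−j)!.
Computing: 24 − 18 + 6 − 1 = 11.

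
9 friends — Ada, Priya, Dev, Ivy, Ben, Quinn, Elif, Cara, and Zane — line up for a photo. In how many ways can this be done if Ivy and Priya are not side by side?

Of the 9! = 362880 arrangements, those with Ivy and Priya adjacent number 2 × 8! = 80640 (treat the pair as a block with 2 internal orders).
So 362880 − 80640 = 282240 arrangements keep them apart.

282240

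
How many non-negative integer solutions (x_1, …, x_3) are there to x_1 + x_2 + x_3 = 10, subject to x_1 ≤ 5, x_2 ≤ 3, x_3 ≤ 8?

21

Without the upper bounds there are C(12,2) = 66 ways to split 10 among 3 variables.
Subtract solutions that violate a single cap (substitute x_i' = x_i − (cap_i+1)): x_1 ≥ 6 gives C(6,2) = 15; x_2 ≥ 4 gives C(8,2) = 28; x_3 ≥ 9 gives C(3,2) = 3. Together 46.
Add back pairs where two caps are both exceeded: 1 + 0 + 0 = 1.
By inclusion–exclusion the count is 66 − 46 + 1 = 21.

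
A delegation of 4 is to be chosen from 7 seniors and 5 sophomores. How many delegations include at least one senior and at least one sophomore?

Total 4-person selections from all 12: C(12,4) = 495.
Subtract selections that omit an entire group: no seniors → C(5,4) = 5; no sophomores → C(7,4) = 35.
Both groups omitted at once is impossible, so 495 − 40 = 455.

455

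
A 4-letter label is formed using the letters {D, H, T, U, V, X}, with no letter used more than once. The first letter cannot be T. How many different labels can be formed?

The first letter has 6−1 = 5 choices (anything except T).
The remaining 3 letters are filled from the other 5 symbols without repetition: 5 × 4 × 3 = 60.
Total: 5 × 60 = 300.

300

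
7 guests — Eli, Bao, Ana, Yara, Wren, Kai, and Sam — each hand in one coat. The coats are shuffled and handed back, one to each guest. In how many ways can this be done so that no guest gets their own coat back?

Count assignments avoiding every fixed point. For any j of the 7 guests fixed to their own coat, the other 7−j can be arranged in (7−j)! ways.
By inclusion–exclusion this is Σ_{j=0}^{7} (−1)^j C(7,j)·(7−j)!.
Computing: 5040 − 5040 + 2520 − 840 + 210 − 42 + 7 − 1 = 1854.

1854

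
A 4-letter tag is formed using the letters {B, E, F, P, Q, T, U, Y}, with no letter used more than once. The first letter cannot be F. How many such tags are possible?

1470

The first letter has 8−1 = 7 choices (anything except F).
The remaining 3 letters are filled from the other 7 symbols without repetition: 7 × 6 × 5 = 210.
Total: 7 × 210 = 1470.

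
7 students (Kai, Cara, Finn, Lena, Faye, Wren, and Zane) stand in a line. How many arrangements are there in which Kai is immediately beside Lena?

1440

Place the 5 others and the Kai-Lena pair as 6 objects in a line; the pair has 2 internal arrangements.
That gives 2 × 6! = 2 × 720 = 1440.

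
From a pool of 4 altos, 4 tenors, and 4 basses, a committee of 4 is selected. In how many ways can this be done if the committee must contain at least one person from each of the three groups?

With no constraint there are C(12,4) = 495 possible selections.
Selections missing a whole group: no altos → C(8,4) = 70; no tenors → C(8,4) = 70; no basses → C(8,4) = 70.
Add back selections omitting two groups (i.e. drawn from a single group): C(4,4) + C(4,4) + C(4,4) = 3.
By inclusion–exclusion: 495 − 210 + 3 = 288.

288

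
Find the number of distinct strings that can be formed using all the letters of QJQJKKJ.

The 7 letters of QJQJKKJ have repeats: J appearing 3 times, K appearing twice, and Q appearing twice.
So there are 7! / (3!·2!·2!) = 210 distinguishable arrangements.

210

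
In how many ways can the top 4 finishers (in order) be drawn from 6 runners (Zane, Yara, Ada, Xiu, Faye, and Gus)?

There are 6 choices for 1st place, 5 for 2nd, and so on down to 3 for position 4.
That gives 6 × 5 × 4 × 3 = 360.

360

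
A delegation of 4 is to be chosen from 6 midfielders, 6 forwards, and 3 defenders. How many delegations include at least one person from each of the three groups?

648

Total 4-person selections from all 15: C(15,4) = 1365.
Subtract selections that omit an entire group: no midfielders → C(9,4) = 126; no forwards → C(9,4) = 126; no defenders → C(12,4) = 495.
Add back selections omitting two groups (i.e. drawn from a single group): C(6,4) + C(6,4) + C(3,4) = 30.
By inclusion–exclusion: 1365 − 747 + 30 = 648.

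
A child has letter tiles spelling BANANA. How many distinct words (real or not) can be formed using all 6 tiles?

Letter multiplicities in BANANA: A×3, B×1, N×2.
Dividing 6! = 720 by 3!·2! = 12 for the repeated letters gives 60.

60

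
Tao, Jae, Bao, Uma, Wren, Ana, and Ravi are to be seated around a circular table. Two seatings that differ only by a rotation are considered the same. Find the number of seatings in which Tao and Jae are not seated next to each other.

Without the restriction there are (6)! = 720 seatings.
Those with Tao next to Jae: fuse the pair into one unit and seat 6 units around a circle — 2·(5)! = 240.
Subtracting, 720 − 240 = 480.

480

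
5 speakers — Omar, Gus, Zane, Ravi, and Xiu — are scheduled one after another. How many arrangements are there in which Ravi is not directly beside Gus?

72

Of the 5! = 120 arrangements, those with Ravi and Gus adjacent number 2 × 4! = 48 (treat the pair as a block with 2 internal orders).
Complementary counting: 120 − 48 = 72.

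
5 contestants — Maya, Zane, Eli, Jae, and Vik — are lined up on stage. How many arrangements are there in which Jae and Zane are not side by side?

There are 5! = 120 arrangements in all. If Jae and Zane are adjacent, merging them into one block gives 2·(4)! = 48 arrangements.
Complementary counting: 120 − 48 = 72.

72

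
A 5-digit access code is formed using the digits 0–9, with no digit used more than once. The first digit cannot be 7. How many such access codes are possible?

27216

The first digit has 10−1 = 9 choices (anything except 7).
The remaining 4 digits are filled from the other 9 symbols without repetition: 9 × 8 × 7 × 6 = 3024.
Total: 9 × 3024 = 27216.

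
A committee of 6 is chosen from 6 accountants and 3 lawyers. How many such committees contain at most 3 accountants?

20

Split by how many accountants are chosen (0 through 3).
Sum: C(6,0)·C(3,6) + C(6,1)·C(3,5) + C(6,2)·C(3,4) + C(6,3)·C(3,3) = 0 + 0 + 0 + 20 = 20.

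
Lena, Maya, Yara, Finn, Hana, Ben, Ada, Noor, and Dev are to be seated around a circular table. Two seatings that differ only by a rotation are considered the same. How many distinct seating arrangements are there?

Seat Lena anywhere (absorbing the rotational symmetry), then permute the other 8: (8)! = 40320.

40320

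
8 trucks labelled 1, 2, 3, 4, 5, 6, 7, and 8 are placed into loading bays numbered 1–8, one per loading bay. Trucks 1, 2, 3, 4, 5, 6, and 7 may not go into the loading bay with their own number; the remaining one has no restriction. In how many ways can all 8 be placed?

16687

Let Aᵢ (for 1 ≤ i ≤ 7) be the placements that put truck i in its forbidden loading bay. Any j of these fix j positions, leaving (8−j)! ways to fill the rest, and there are C(7,j) ways to pick which j.
By inclusion–exclusion, the number of valid placements is Σ_{j=0}^{7} (−1)^j C(7,j)·(8−j)!.
Computing: 40320 − 35280 + 15120 − 4200 + 840 − 126 + 14 − 1 = 16687.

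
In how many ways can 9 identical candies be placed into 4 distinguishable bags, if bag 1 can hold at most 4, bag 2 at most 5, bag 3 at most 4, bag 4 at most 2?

55

By stars and bars, unrestricted non-negative solutions to x_1+…+x_4 = 9 number C(9+3,3) = 220.
Subtract solutions that violate a single cap (substitute x_i' = x_i − (cap_i+1)): x_1 ≥ 5 gives C(7,3) = 35; x_2 ≥ 6 gives C(6,3) = 20; x_3 ≥ 5 gives C(7,3) = 35; x_4 ≥ 3 gives C(9,3) = 84. Together 174.
Add back pairs where two caps are both exceeded: 0 + 0 + 4 + 0 + 1 + 4 = 9.
By inclusion–exclusion the count is 220 − 174 + 9 = 55.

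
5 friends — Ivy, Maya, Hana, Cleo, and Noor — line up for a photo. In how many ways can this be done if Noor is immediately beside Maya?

48

Treat {Noor, Maya} as a single unit. There are 4 units to order, and the pair itself can be ordered 2 ways.
That gives 2 × 4! = 2 × 24 = 48.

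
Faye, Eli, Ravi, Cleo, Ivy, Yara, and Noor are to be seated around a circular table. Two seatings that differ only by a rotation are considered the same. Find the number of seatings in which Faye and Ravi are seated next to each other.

240

Glue Faye and Ravi into a block (2 internal orders). Seating 6 units around a circle gives (5)! arrangements.
So 2 × (5)! = 2 × 120 = 240.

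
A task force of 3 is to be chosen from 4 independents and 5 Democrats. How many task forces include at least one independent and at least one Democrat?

Unrestricted: C(9,3) = 84 ways to pick any 3 of the 9.
Subtract selections that omit an entire group: no independents → C(5,3) = 10; no Democrats → C(4,3) = 4.
Both groups omitted at once is impossible, so 84 − 14 = 70.

70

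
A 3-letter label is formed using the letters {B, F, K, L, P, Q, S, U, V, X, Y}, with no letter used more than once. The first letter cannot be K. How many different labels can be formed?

900

The first letter has 11−1 = 10 choices (anything except K).
The remaining 2 letters are filled from the other 10 symbols without repetition: 10 × 9 = 90.
Total: 10 × 90 = 900.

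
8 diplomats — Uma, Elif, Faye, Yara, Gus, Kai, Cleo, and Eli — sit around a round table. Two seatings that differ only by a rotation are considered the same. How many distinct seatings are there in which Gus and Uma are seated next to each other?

Glue Gus and Uma into a block (2 internal orders). Seating 7 units around a circle gives (6)! arrangements.
So 2 × (6)! = 2 × 720 = 1440.

1440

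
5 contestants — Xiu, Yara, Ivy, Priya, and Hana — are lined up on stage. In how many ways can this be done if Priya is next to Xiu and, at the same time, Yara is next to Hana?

Treat {Priya,Xiu} as one block (2 orders) and {Yara,Hana} as another (2 orders).
That leaves 3 units to arrange: 2 × 2 × 3! = 4 × 6 = 24.

24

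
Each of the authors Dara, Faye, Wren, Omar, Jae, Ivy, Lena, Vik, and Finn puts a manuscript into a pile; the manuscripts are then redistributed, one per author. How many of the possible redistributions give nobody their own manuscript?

133496

Let Aᵢ be the assignments in which author i gets their own manuscript. We want the size of the complement of A₁∪…∪A_9.
By inclusion–exclusion this is Σ_{j=0}^{9} (−1)^j C(9,j)·(9−j)!.
Computing: 362880 − 362880 + 181440 − 60480 + 15120 − 3024 + 504 − 72 + 9 − 1 = 133496.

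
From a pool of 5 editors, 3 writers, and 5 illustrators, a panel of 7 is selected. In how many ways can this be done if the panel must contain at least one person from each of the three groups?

Total 7-person selections from all 13: C(13,7) = 1716.
Selections missing a whole group: no editors → C(8,7) = 8; no writers → C(10,7) = 120; no illustrators → C(8,7) = 8.
Add back selections omitting two groups (i.e. drawn from a single group): C(5,7) + C(3,7) + C(5,7) = 0.
By inclusion–exclusion: 1716 − 136 + 0 = 1580.

1580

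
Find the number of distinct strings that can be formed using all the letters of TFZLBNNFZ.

45360

The 9 letters of TFZLBNNFZ have repeats: F appearing twice, N appearing twice, and Z appearing twice.
Dividing 9! = 362880 by 2!·2!·2! = 8 for the repeated letters gives 45360.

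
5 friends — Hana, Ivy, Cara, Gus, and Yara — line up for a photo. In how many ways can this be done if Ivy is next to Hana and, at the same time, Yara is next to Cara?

Treat {Ivy,Hana} as one block (2 orders) and {Yara,Cara} as another (2 orders).
That leaves 3 units to arrange: 2 × 2 × 3! = 4 × 6 = 24.

24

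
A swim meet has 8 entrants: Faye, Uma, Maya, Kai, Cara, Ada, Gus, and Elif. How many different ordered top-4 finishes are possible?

1680

There are 8 choices for 1st place, 7 for 2nd, and so on down to 5 for position 4.
That gives 8 × 7 × 6 × 5 = 1680.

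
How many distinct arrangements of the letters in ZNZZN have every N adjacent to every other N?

Treat the 2 copies of N as a single block. The multiset to arrange is then {NN, Z, Z, Z}, 4 items in all.
That gives (4)!/(3!) = 4 arrangements.

4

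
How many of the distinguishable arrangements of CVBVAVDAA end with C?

1120

With the last slot taken by C, it remains to arrange the other 8 letters (VBVAVDAA).
Those 8 letters have A appearing 3 times and V appearing 3 times, giving (8)!/(3!·3!) = 1120.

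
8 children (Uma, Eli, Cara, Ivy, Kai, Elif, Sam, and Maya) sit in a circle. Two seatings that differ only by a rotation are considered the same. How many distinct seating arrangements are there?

5040

Seat Uma anywhere (absorbing the rotational symmetry), then permute the other 7: (7)! = 5040.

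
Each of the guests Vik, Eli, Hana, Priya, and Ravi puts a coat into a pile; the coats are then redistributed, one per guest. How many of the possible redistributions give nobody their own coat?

Let Aᵢ be the assignments in which guest i gets their own coat. We want the size of the complement of A₁∪…∪A_5.
By inclusion–exclusion this is Σ_{j=0}^{5} (−1)^j C(5,j)·(5−j)!.
Computing: 120 − 120 + 60 − 20 + 5 − 1 = 44.

44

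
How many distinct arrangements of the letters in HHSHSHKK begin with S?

Fix S in the first position and arrange the remaining 7 letters.
Those 7 letters have H appearing 4 times and K appearing twice, giving (7)!/(4!·2!) = 105.

105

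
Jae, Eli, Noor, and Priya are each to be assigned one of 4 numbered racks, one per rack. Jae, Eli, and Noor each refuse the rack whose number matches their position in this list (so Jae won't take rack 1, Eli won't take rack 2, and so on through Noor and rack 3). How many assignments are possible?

11

Let Aᵢ (for i ∈ {1, 2, 3}) be the placements that put person i in their forbidden rack. Any j of these fix j positions, leaving (4−j)! ways to fill the rest, and there are C(3,j) ways to pick which j.
By inclusion–exclusion, the number of valid placements is Σ_{j=0}^{3} (−1)^j C(3,j)·(4−j)!.
Computing: 24 − 18 + 6 − 1 = 11.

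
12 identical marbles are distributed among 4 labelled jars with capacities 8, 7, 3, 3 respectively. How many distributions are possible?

Ignoring the caps, the number of non-negative solutions to x_1+…+x_4 = 12 is C(15,3) = 455.
Subtract solutions that violate a single cap (substitute x_i' = x_i − (cap_i+1)): x_1 ≥ 9 gives C(6,3) = 20; x_2 ≥ 8 gives C(7,3) = 35; x_3 ≥ 4 gives C(11,3) = 165; x_4 ≥ 4 gives C(11,3) = 165. Together 385.
Add back pairs where two caps are both exceeded: 0 + 0 + 0 + 1 + 1 + 35 = 37.
By inclusion–exclusion the count is 455 − 385 + 37 = 107.

107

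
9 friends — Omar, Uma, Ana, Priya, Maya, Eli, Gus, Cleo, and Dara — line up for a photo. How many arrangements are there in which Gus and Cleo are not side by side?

Of the 9! = 362880 arrangements, those with Gus and Cleo adjacent number 2 × 8! = 80640 (treat the pair as a block with 2 internal orders).
So 362880 − 80640 = 282240 arrangements keep them apart.

282240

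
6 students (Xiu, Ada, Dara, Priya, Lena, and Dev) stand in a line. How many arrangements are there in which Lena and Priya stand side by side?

240

Place the 4 others and the Lena-Priya pair as 5 objects in a line; the pair has 2 internal arrangements.
That gives 2 × 5! = 2 × 120 = 240.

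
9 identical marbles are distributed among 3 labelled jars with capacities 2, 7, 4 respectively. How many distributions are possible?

Without the upper bounds there are C(11,2) = 55 ways to split 9 among 3 jars.
Subtract solutions that violate a single cap (substitute x_i' = x_i − (cap_i+1)): x_1 ≥ 3 gives C(8,2) = 28; x_2 ≥ 8 gives C(3,2) = 3; x_3 ≥ 5 gives C(6,2) = 15. Together 46.
Add back pairs where two caps are both exceeded: 0 + 3 + 0 = 3.
By inclusion–exclusion the count is 55 − 46 + 3 = 12.

12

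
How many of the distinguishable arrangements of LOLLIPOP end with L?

With the last slot taken by L, it remains to arrange the other 7 letters (OLLIPOP).
Those 7 letters have L appearing twice, O appearing twice, and P appearing twice, giving (7)!/(2!·2!·2!) = 630.

630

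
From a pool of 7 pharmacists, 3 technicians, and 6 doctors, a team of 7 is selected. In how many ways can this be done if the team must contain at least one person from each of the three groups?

9569

With no constraint there are C(16,7) = 11440 possible selections.
Selections missing a whole group: no pharmacists → C(9,7) = 36; no technicians → C(13,7) = 1716; no doctors → C(10,7) = 120.
Add back selections omitting two groups (i.e. drawn from a single group): C(7,7) + C(3,7) + C(6,7) = 1.
By inclusion–exclusion: 11440 − 1872 + 1 = 9569.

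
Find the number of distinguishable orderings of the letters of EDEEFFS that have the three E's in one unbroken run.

Treat the 3 copies of E as a single block. The multiset to arrange is then {EEE, D, F, F, S}, 5 items in all.
That gives (5)!/(2!) = 60 arrangements.

60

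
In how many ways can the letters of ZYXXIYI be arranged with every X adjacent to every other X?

Treat the 2 copies of X as a single block. The multiset to arrange is then {XX, I, I, Y, Y, Z}, 6 items in all.
That gives (6)!/(2!·2!) = 180 arrangements.

180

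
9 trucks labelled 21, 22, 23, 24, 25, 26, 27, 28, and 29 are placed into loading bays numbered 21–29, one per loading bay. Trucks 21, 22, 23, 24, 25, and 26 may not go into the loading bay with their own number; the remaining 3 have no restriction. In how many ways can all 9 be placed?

Let Aᵢ (for 21 ≤ i ≤ 26) be the placements that put truck i in its forbidden loading bay. Any j of these fix j positions, leaving (9−j)! ways to fill the rest, and there are C(6,j) ways to pick which j.
By inclusion–exclusion, the number of valid placements is Σ_{j=0}^{6} (−1)^j C(6,j)·(9−j)!.
Computing: 362880 − 241920 + 75600 − 14400 + 1800 − 144 + 6 = 183822.

183822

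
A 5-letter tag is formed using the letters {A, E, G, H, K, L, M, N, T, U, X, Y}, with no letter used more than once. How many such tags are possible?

95040

Choose and order 5 of the 12 symbols: the first letter has 12 options, the next 11, and so on down to 8.
That product is 12 × 11 × 10 × 9 × 8 = 95040.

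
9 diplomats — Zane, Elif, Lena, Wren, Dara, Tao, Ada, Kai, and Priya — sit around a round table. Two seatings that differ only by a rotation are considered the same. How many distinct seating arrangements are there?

Fix one person's seat to break rotational symmetry; the remaining 8 people can be arranged in (8)! = 40320 ways.

40320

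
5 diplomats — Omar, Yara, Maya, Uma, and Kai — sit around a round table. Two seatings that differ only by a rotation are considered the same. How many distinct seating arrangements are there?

Fix one person's seat to break rotational symmetry; the remaining 4 people can be arranged in (4)! = 24 ways.

24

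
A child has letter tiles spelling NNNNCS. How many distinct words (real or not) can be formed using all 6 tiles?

The 6 letters of NNNNCS have repeats: N appearing 4 times.
So there are 6! / (4!) = 30 distinguishable arrangements.

30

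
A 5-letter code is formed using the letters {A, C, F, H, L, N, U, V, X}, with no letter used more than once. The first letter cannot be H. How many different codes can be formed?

13440

The first letter has 9−1 = 8 choices (anything except H).
The remaining 4 letters are filled from the other 8 symbols without repetition: 8 × 7 × 6 × 5 = 1680.
Total: 8 × 1680 = 13440.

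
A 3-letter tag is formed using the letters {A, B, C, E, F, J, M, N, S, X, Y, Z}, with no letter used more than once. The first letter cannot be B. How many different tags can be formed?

1210

The first letter has 12−1 = 11 choices (anything except B).
The remaining 2 letters are filled from the other 11 symbols without repetition: 11 × 10 = 110.
Total: 11 × 110 = 1210.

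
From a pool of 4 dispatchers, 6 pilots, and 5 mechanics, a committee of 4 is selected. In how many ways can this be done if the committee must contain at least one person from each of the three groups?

720

With no constraint there are C(15,4) = 1365 possible selections.
Subtract selections that omit an entire group: no dispatchers → C(11,4) = 330; no pilots → C(9,4) = 126; no mechanics → C(10,4) = 210.
Add back selections omitting two groups (i.e. drawn from a single group): C(4,4) + C(6,4) + C(5,4) = 21.
By inclusion–exclusion: 1365 − 666 + 21 = 720.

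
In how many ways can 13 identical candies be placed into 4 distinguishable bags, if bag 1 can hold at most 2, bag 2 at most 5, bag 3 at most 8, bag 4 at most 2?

27

By stars and bars, unrestricted non-negative solutions to x_1+…+x_4 = 13 number C(13+3,3) = 560.
Subtract solutions that violate a single cap (substitute x_i' = x_i − (cap_i+1)): x_1 ≥ 3 gives C(13,3) = 286; x_2 ≥ 6 gives C(10,3) = 120; x_3 ≥ 9 gives C(7,3) = 35; x_4 ≥ 3 gives C(13,3) = 286. Together 727.
Add back pairs where two caps are both exceeded: 35 + 4 + 120 + 0 + 35 + 4 = 198.
Subtract triples: 0 + 4 + 0 + 0 = 4.
By inclusion–exclusion the count is 560 − 727 + 198 − 4 = 27.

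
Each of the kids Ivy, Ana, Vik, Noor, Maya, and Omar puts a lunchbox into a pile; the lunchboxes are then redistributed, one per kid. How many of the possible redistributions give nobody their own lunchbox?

Let Aᵢ be the assignments in which kid i gets their own lunchbox. We want the size of the complement of A₁∪…∪A_6.
By inclusion–exclusion this is Σ_{j=0}^{6} (−1)^j C(6,j)·(6−j)!.
Computing: 720 − 720 + 360 − 120 + 30 − 6 + 1 = 265.

265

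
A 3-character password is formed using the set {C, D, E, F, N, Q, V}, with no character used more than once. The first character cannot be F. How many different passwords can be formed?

180

The first character has 7−1 = 6 choices (anything except F).
The remaining 2 characters are filled from the other 6 symbols without repetition: 6 × 5 = 30.
Total: 6 × 30 = 180.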